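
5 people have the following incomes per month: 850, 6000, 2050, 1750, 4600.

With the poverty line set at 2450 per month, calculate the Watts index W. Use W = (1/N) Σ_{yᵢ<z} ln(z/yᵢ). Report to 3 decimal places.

Below the line: 850, 1750, 2050 (q = 3 of N = 5).
Log gaps: ln(2450/850) = 1.0586; ln(2450/1750) = 0.3365; ln(2450/2050) = 0.1782.
W = 1.573327 / 5 = 0.315.

0.315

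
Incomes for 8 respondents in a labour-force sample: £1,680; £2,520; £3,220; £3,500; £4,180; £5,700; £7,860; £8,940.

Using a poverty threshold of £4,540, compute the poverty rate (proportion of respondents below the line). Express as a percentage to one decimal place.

5 of the 8 respondents have income below £4,540.
H = 5/8 = 62.5%.

62.5%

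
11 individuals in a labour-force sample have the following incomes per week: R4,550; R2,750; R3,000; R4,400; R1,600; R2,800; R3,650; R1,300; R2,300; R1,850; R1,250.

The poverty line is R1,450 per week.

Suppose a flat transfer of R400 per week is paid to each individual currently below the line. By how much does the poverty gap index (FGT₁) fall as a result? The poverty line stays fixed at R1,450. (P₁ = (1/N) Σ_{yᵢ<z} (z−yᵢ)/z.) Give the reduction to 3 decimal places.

0.022

Before: below the line — R1,250, R1,300; poverty gap index (FGT₁) = 0.02194.
After the R400 transfer: below the line — none; poverty gap index (FGT₁) = 0.00000.
Reduction = 0.02194 − 0.00000 = 0.022.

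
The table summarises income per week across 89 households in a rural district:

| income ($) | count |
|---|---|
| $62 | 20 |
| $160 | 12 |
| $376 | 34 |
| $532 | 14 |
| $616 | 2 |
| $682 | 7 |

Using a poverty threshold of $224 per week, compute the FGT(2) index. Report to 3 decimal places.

Below the line: 20×$62, 12×$160 (q = 32 of N = 89).
Gap ratios (z−y)/z: (224−62)/224 = 0.7232 (×20); (224−160)/224 = 0.2857 (×12).
Squared: 0.5230 (×20); 0.0816 (×12).
Sum = 11.440370; P₂ = 11.440370 / 89 = 0.129.

0.129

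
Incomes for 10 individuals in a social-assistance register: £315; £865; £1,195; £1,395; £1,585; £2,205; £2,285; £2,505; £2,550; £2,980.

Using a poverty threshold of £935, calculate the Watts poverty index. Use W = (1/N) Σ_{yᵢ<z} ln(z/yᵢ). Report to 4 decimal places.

0.1166

Below z: £315, £865 (q = 2 of N = 10).
ln(z/y) terms: ln(935/315) = 1.0880; ln(935/865) = 0.0778.
W = 1.165791 / 10 = 0.1166.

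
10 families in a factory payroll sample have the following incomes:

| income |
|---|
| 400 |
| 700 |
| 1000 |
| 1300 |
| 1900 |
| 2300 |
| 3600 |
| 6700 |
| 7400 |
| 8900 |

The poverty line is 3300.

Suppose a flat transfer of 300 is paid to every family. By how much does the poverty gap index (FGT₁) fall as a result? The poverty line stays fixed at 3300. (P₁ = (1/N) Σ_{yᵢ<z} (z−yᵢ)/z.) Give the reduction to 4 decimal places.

Before: below the line — 400, 700, 1000, 1300, 1900, 2300; poverty gap index (FGT₁) = 0.369697.
After the 300 transfer: below the line — 700, 1000, 1300, 1600, 2200, 2600; poverty gap index (FGT₁) = 0.315152.
Reduction = 0.369697 − 0.315152 = 0.0545.

0.0545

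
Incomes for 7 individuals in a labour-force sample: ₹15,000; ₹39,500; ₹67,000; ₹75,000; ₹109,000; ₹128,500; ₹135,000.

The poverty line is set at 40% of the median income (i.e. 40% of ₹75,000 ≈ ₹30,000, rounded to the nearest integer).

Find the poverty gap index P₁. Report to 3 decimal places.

0.071

Poor units: ₹15,000 (q = 1 of N = 7).
Shortfall ratios: (30000−15000)/30000 = 0.5000.
Sum of shortfalls = 0.500000; P₁ averages over all N: 0.500000 / 7 = 0.071.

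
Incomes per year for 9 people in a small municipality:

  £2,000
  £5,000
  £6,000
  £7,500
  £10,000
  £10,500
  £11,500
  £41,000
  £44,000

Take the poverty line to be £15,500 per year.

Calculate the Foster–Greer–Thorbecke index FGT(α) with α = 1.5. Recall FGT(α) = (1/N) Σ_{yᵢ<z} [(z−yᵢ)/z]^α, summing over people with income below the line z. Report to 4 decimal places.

Below the line: £2,000, £5,000, £6,000, £7,500, £10,000, £10,500, £11,500 (q = 7 of N = 9).
Gap ratios (z−y)/z: (15500−2000)/15500 = 0.8710; (15500−5000)/15500 = 0.6774; (15500−6000)/15500 = 0.6129; (15500−7500)/15500 = 0.5161; (15500−10000)/15500 = 0.3548; (15500−10500)/15500 = 0.3226; (15500−11500)/15500 = 0.2581.
Raised to α = 1.5: 0.81284; 0.55755; 0.47983; 0.37080; 0.21137; 0.18321; 0.13110.
Sum = 2.746700; FGT(1.5) = 2.746700 / 9 = 0.3052.

0.3052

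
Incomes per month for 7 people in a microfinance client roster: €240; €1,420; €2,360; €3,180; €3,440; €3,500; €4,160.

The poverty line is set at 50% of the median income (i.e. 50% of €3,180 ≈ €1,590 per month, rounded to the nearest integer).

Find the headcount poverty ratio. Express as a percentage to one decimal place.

2 of the 7 people have income below €1,590.
H = 2/7 = 28.6%.

28.6%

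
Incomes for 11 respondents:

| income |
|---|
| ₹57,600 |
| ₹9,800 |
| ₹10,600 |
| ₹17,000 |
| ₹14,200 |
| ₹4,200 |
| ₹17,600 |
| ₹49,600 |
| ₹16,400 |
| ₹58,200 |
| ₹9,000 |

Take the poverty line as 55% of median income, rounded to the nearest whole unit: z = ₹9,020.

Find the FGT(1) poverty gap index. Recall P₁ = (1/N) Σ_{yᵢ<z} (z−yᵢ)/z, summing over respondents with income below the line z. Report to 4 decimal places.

0.0488

Poor units: ₹4,200, ₹9,000 (q = 2 of N = 11).
Normalized shortfalls: (9020−4200)/9020 = 0.5344; (9020−9000)/9020 = 0.0022.
Σ = 0.536585. Dividing by the full population N = 11 gives P₁ = 0.0488.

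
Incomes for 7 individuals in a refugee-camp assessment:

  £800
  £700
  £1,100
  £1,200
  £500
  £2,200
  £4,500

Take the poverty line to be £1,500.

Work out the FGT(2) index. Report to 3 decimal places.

Incomes under z: £500, £700, £800, £1,100, £1,200 (q = 5 of N = 7).
Shortfall ratios: (1500−500)/1500 = 0.6667; (1500−700)/1500 = 0.5333; (1500−800)/1500 = 0.4667; (1500−1100)/1500 = 0.2667; (1500−1200)/1500 = 0.2000.
Squared: 0.4444; 0.2844; 0.2178; 0.0711; 0.0400.
Sum = 1.057778; P₂ = 1.057778 / 7 = 0.151.

0.151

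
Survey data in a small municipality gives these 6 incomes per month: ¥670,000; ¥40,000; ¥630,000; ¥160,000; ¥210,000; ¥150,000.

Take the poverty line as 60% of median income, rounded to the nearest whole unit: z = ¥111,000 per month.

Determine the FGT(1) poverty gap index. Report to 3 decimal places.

Below z: ¥40,000 (q = 1 of N = 6).
Normalized shortfalls: (111000−40000)/111000 = 0.6396.
Sum of shortfalls = 0.639640; P₁ averages over all N: 0.639640 / 6 = 0.107.

0.107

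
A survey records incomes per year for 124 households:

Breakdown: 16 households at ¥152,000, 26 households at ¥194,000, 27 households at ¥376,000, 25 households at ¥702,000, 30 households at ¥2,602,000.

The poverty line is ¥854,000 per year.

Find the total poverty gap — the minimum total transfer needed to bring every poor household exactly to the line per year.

Incomes under z: 16×¥152,000, 26×¥194,000, 27×¥376,000, 25×¥702,000 (q = 94 of N = 124).
Individual gaps: 16×(854000−152000) = 11232000; 26×(854000−194000) = 17160000; 27×(854000−376000) = 12906000; 25×(854000−702000) = 3800000.
Aggregate gap = ¥45,098,000.

¥45,098,000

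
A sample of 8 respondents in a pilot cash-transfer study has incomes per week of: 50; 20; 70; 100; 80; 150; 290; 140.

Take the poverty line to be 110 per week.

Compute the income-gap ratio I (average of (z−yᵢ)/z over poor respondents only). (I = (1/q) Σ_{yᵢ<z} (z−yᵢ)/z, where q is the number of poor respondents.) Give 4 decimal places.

0.4182

Incomes under z: 20, 50, 70, 80, 100 (q = 5 of N = 8).
Shortfall ratios (z−y)/z: 0.8182, 0.5455, 0.3636, 0.2727, 0.0909; sum = 2.090909.
The income-gap ratio divides by q (the poor only): 2.090909 / 5 = 0.4182.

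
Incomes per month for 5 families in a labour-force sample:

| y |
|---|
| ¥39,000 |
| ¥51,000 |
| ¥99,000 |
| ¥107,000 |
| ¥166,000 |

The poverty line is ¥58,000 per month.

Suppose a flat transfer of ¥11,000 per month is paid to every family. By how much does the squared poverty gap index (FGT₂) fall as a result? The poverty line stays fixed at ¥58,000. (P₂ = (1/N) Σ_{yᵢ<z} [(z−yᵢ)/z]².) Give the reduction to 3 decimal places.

Before: below the line — ¥39,000, ¥51,000; squared poverty gap index (FGT₂) = 0.02438.
After the ¥11,000 transfer: below the line — ¥50,000; squared poverty gap index (FGT₂) = 0.00380.
Reduction = 0.02438 − 0.00380 = 0.021.

0.021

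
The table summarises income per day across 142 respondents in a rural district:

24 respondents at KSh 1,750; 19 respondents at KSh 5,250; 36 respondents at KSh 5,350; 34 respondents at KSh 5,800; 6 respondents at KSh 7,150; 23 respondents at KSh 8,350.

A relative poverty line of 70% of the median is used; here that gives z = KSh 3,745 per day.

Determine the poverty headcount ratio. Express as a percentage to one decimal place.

16.9%

24 of the 142 respondents have income below KSh 3,745.
H = 24/142 = 16.9%.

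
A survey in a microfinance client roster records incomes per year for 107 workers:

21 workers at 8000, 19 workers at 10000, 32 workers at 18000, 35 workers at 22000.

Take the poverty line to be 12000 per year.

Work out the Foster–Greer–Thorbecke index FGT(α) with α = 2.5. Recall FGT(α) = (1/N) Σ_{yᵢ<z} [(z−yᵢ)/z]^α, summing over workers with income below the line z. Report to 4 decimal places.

0.0146

Poor units: 21×8000, 19×10000 (q = 40 of N = 107).
Shortfall ratios: (12000−8000)/12000 = 0.3333 (×21); (12000−10000)/12000 = 0.1667 (×19).
Raised to α = 2.5: 0.06415 (×21); 0.01134 (×19).
Sum = 1.562615; FGT(2.5) = 1.562615 / 107 = 0.0146.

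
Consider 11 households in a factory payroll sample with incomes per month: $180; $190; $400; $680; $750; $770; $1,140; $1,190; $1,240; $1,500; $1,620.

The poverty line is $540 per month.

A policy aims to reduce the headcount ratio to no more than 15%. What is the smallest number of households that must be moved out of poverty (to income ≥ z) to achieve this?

3 of the 11 households are poor, so H = 3/11 = 0.273.
A headcount ratio of at most 15% allows at most ⌊0.15 × 11⌋ = 1 poor households.
So at least 3 − 1 = 2 must be lifted.

2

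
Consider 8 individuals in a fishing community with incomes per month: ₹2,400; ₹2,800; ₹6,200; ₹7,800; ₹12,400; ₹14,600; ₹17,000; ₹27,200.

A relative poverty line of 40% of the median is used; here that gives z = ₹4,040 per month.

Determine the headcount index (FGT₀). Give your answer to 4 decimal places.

2 of the 8 individuals have income below ₹4,040.
H = 2/8 = 0.2500.

0.2500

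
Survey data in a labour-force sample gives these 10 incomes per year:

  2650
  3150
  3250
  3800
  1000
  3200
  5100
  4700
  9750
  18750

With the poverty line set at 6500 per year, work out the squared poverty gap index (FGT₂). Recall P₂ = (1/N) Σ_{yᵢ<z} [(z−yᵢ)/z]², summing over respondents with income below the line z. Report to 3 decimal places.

Incomes under z: 1000, 2650, 3150, 3200, 3250, 3800, 4700, 5100 (q = 8 of N = 10).
Shortfall ratios: (6500−1000)/6500 = 0.8462; (6500−2650)/6500 = 0.5923; (6500−3150)/6500 = 0.5154; (6500−3200)/6500 = 0.5077; (6500−3250)/6500 = 0.5000; (6500−3800)/6500 = 0.4154; (6500−4700)/6500 = 0.2769; (6500−5100)/6500 = 0.2154.
Squared: 0.7160; 0.3508; 0.2656; 0.2578; 0.2500; 0.1725; 0.0767; 0.0464.
Sum = 2.135799; P₂ = 2.135799 / 10 = 0.214.

0.214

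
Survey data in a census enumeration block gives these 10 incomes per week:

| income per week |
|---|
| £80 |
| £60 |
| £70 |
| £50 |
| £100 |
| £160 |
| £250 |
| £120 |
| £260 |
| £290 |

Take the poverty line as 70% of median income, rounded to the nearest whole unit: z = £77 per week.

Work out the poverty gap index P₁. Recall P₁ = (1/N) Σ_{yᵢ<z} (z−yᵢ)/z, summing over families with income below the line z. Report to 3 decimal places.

0.066

Below z: £50, £60, £70 (q = 3 of N = 10).
Normalized shortfalls: (77−50)/77 = 0.3506; (77−60)/77 = 0.2208; (77−70)/77 = 0.0909.
Σ = 0.662338. Dividing by the full population N = 10 gives P₁ = 0.066.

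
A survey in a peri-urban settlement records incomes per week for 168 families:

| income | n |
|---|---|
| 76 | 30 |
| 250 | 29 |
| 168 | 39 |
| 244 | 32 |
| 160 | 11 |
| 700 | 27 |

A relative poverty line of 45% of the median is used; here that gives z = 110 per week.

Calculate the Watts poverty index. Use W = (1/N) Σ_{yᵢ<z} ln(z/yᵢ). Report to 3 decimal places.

Poor units: 30×76 (q = 30 of N = 168).
Log gaps: ln(110/76) = 0.3697 (×30).
W = 11.092411 / 168 = 0.066.

0.066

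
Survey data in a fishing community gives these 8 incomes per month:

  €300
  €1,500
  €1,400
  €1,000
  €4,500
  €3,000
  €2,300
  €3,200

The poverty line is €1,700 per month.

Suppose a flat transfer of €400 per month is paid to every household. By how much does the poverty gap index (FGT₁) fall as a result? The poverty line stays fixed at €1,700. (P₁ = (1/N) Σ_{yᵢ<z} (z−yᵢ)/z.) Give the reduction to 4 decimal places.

Before: below the line — €300, €1,000, €1,400, €1,500; poverty gap index (FGT₁) = 0.191176.
After the €400 transfer: below the line — €700, €1,400; poverty gap index (FGT₁) = 0.095588.
Reduction = 0.191176 − 0.095588 = 0.0956.

0.0956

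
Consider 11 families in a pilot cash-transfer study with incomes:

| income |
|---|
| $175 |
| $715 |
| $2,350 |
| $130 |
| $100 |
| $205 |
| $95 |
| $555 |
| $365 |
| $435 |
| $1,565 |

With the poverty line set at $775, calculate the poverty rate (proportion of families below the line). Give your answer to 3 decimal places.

9 of the 11 families have income below $775.
H = 9/11 = 0.818.

0.818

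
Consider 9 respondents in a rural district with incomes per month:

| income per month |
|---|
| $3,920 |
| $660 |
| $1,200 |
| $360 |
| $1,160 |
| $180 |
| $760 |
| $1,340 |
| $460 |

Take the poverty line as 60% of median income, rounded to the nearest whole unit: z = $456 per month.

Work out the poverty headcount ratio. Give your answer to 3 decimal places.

0.222

2 of the 9 respondents have income below $456.
H = 2/9 = 0.222.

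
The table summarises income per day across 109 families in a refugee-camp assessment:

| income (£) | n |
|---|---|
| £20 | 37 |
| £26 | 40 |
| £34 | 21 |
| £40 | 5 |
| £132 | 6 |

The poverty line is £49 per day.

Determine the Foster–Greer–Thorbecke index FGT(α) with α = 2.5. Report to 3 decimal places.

0.158

Below the line: 37×£20, 40×£26, 21×£34, 5×£40 (q = 103 of N = 109).
Relative gaps: (49−20)/49 = 0.5918 (×37); (49−26)/49 = 0.4694 (×40); (49−34)/49 = 0.3061 (×21); (49−40)/49 = 0.1837 (×5).
Raised to α = 2.5: 0.26947 (×37); 0.15095 (×40); 0.05185 (×21); 0.01446 (×5).
Sum = 17.169323; FGT(2.5) = 17.169323 / 109 = 0.158.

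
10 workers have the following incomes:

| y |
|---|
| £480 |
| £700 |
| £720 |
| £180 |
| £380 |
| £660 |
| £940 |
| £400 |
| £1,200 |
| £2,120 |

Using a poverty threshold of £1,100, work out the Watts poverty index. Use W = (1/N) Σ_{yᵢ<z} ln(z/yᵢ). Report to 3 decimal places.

0.626

Poor units: £180, £380, £400, £480, £660, £700, £720, £940 (q = 8 of N = 10).
ln(z/y) terms: ln(1100/180) = 1.8101; ln(1100/380) = 1.0629; ln(1100/400) = 1.0116; ln(1100/480) = 0.8293; ln(1100/660) = 0.5108; ln(1100/700) = 0.4520; ln(1100/720) = 0.4238; ln(1100/940) = 0.1572.
W = 6.257694 / 10 = 0.626.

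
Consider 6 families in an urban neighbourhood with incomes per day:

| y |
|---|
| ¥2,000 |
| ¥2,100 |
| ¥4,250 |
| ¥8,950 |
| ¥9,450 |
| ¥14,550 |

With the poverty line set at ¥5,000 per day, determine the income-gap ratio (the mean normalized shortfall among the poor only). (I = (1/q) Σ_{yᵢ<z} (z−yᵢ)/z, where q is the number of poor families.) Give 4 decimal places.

0.4433

Below the line: ¥2,000, ¥2,100, ¥4,250 (q = 3 of N = 6).
Shortfall ratios (z−y)/z: 0.6000, 0.5800, 0.1500; sum = 1.330000.
I averages over the q = 3 poor units only: 1.330000 / 3 = 0.4433.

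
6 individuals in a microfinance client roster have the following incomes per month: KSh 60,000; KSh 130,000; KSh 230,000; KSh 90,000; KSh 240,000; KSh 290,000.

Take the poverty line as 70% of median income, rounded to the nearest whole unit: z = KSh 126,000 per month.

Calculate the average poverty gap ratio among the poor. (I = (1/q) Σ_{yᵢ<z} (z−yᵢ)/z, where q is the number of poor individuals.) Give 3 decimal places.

0.405

Incomes under z: KSh 60,000, KSh 90,000 (q = 2 of N = 6).
Shortfall ratios (z−y)/z: 0.5238, 0.2857; sum = 0.809524.
I averages over the q = 2 poor units only: 0.809524 / 2 = 0.405.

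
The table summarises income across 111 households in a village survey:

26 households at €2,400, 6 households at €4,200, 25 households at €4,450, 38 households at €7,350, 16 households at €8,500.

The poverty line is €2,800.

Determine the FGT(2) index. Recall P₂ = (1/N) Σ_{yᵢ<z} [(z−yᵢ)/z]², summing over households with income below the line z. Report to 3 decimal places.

0.005

Poor units: 26×€2,400 (q = 26 of N = 111).
Gap ratios (z−y)/z: (2800−2400)/2800 = 0.1429 (×26).
Squared: 0.0204 (×26).
Sum = 0.530612; P₂ = 0.530612 / 111 = 0.005.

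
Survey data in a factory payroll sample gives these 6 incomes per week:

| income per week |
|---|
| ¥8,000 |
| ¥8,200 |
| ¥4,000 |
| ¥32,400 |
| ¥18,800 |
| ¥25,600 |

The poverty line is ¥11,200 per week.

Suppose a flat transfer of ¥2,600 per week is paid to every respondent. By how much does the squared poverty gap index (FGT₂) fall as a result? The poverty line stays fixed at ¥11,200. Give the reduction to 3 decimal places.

Before: below the line — ¥4,000, ¥8,000, ¥8,200; squared poverty gap index (FGT₂) = 0.09444.
After the ¥2,600 transfer: below the line — ¥6,600, ¥10,600, ¥10,800; squared poverty gap index (FGT₂) = 0.02881.
Reduction = 0.09444 − 0.02881 = 0.066.

0.066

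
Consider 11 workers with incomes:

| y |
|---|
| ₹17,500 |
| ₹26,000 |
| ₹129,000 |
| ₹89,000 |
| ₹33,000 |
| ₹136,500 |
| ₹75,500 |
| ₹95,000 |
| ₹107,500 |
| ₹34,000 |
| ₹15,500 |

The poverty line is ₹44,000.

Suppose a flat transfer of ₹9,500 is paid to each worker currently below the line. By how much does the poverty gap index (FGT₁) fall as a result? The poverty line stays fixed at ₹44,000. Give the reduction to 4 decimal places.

0.0981

Before: below the line — ₹15,500, ₹17,500, ₹26,000, ₹33,000, ₹34,000; poverty gap index (FGT₁) = 0.194215.
After the ₹9,500 transfer: below the line — ₹25,000, ₹27,000, ₹35,500, ₹42,500, ₹43,500; poverty gap index (FGT₁) = 0.096074.
Reduction = 0.194215 − 0.096074 = 0.0981.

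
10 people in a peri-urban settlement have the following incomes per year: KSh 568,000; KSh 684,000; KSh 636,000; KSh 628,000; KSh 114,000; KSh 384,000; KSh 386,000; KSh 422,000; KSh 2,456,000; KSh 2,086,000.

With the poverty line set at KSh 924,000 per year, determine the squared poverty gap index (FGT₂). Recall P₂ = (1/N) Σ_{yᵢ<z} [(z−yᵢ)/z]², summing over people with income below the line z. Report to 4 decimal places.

0.2160

Below the line: KSh 114,000, KSh 384,000, KSh 386,000, KSh 422,000, KSh 568,000, KSh 628,000, KSh 636,000, KSh 684,000 (q = 8 of N = 10).
Shortfall ratios: (924000−114000)/924000 = 0.8766; (924000−384000)/924000 = 0.5844; (924000−386000)/924000 = 0.5823; (924000−422000)/924000 = 0.5433; (924000−568000)/924000 = 0.3853; (924000−628000)/924000 = 0.3203; (924000−636000)/924000 = 0.3117; (924000−684000)/924000 = 0.2597.
Squared: 0.7685; 0.3415; 0.3390; 0.2952; 0.1484; 0.1026; 0.0971; 0.0675.
Sum = 2.159869; P₂ = 2.159869 / 10 = 0.2160.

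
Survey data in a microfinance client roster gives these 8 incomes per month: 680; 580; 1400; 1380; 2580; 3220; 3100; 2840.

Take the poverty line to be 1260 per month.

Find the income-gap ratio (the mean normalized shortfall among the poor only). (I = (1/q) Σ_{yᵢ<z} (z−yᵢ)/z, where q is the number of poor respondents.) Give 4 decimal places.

0.5000

Poor units: 580, 680 (q = 2 of N = 8).
Relative gaps: 0.5397, 0.4603; sum = 1.000000.
I averages over the q = 2 poor units only: 1.000000 / 2 = 0.5000.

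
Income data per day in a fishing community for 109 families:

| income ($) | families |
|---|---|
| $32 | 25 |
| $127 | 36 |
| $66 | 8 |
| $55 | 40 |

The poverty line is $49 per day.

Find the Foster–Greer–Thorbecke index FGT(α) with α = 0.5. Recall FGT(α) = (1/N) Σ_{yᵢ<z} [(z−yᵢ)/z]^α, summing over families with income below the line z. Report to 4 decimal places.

Poor units: 25×$32 (q = 25 of N = 109).
Relative gaps: (49−32)/49 = 0.3469 (×25).
Raised to α = 0.5: 0.58902 (×25).
Sum = 14.725377; FGT(0.5) = 14.725377 / 109 = 0.1351.

0.1351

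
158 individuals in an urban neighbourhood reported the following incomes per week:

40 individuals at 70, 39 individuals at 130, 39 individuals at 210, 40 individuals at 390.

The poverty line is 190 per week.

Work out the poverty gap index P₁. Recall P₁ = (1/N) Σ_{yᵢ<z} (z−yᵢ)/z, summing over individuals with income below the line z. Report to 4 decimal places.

Incomes under z: 40×70, 39×130 (q = 79 of N = 158).
Shortfall ratios: (190−70)/190 = 0.6316 (×40); (190−130)/190 = 0.3158 (×39).
Sum of shortfalls = 37.578947; P₁ averages over all N: 37.578947 / 158 = 0.2378.

0.2378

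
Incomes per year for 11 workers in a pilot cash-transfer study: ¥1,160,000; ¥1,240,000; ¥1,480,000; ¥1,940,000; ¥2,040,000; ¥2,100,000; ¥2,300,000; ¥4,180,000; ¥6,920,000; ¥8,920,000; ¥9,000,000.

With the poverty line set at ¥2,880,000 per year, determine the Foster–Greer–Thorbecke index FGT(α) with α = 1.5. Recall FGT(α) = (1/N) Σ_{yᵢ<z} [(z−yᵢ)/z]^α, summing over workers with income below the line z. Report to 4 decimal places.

Poor units: ¥1,160,000, ¥1,240,000, ¥1,480,000, ¥1,940,000, ¥2,040,000, ¥2,100,000, ¥2,300,000 (q = 7 of N = 11).
Normalized shortfalls: (2880000−1160000)/2880000 = 0.5972; (2880000−1240000)/2880000 = 0.5694; (2880000−1480000)/2880000 = 0.4861; (2880000−1940000)/2880000 = 0.3264; (2880000−2040000)/2880000 = 0.2917; (2880000−2100000)/2880000 = 0.2708; (2880000−2300000)/2880000 = 0.2014.
Raised to α = 1.5: 0.46153; 0.42971; 0.33892; 0.18647; 0.15752; 0.14095; 0.09038.
Sum = 1.805478; FGT(1.5) = 1.805478 / 11 = 0.1641.

0.1641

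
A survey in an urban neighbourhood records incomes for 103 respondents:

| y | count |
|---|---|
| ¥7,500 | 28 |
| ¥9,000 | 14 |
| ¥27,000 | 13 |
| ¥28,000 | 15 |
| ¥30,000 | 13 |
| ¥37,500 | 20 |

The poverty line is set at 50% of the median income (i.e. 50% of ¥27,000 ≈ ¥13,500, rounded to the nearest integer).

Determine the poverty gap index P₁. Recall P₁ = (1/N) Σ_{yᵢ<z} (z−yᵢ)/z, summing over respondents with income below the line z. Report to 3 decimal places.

Below the line: 28×¥7,500, 14×¥9,000 (q = 42 of N = 103).
Gap ratios (z−y)/z: (13500−7500)/13500 = 0.4444 (×28); (13500−9000)/13500 = 0.3333 (×14).
Sum of shortfalls = 17.111111; P₁ averages over all N: 17.111111 / 103 = 0.166.

0.166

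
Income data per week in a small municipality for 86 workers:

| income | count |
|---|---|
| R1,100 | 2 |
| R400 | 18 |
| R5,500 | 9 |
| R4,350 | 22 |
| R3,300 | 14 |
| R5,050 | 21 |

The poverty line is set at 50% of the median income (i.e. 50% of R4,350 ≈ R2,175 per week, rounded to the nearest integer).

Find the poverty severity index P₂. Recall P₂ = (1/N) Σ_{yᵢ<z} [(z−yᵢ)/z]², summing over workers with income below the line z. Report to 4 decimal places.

0.1451

Poor units: 18×R400, 2×R1,100 (q = 20 of N = 86).
Relative gaps: (2175−400)/2175 = 0.8161 (×18); (2175−1100)/2175 = 0.4943 (×2).
Squared: 0.6660 (×18); 0.2443 (×2).
Sum = 12.476681; P₂ = 12.476681 / 86 = 0.1451.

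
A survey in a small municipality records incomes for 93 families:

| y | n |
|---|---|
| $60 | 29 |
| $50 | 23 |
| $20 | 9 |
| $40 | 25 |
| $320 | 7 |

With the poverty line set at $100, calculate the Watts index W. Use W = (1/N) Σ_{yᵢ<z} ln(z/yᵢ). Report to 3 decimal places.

0.733

Below the line: 9×$20, 25×$40, 23×$50, 29×$60 (q = 86 of N = 93).
ln(z/y) terms: ln(100/20) = 1.6094 (×9); ln(100/40) = 0.9163 (×25); ln(100/50) = 0.6931 (×23); ln(100/60) = 0.5108 (×29).
W = 68.148538 / 93 = 0.733.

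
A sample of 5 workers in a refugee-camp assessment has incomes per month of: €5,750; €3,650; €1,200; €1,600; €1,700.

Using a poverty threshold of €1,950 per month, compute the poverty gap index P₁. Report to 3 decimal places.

0.138

Below z: €1,200, €1,600, €1,700 (q = 3 of N = 5).
Gap ratios (z−y)/z: (1950−1200)/1950 = 0.3846; (1950−1600)/1950 = 0.1795; (1950−1700)/1950 = 0.1282.
Sum of shortfalls = 0.692308; P₁ averages over all N: 0.692308 / 5 = 0.138.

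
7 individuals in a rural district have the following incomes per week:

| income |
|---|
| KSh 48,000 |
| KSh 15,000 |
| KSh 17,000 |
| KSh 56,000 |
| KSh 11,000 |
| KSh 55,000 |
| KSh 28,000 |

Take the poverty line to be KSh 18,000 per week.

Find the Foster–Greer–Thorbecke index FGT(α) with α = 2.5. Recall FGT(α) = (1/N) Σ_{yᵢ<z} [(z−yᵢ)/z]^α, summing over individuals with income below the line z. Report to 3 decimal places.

Below the line: KSh 11,000, KSh 15,000, KSh 17,000 (q = 3 of N = 7).
Shortfall ratios: (18000−11000)/18000 = 0.3889; (18000−15000)/18000 = 0.1667; (18000−17000)/18000 = 0.0556.
Raised to α = 2.5: 0.09431; 0.01134; 0.00073.
Sum = 0.106379; FGT(2.5) = 0.106379 / 7 = 0.015.

0.015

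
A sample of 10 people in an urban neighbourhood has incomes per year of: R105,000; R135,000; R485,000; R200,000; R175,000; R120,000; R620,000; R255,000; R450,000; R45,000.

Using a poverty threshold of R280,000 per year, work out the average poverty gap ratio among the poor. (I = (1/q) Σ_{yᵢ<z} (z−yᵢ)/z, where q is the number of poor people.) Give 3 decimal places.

0.472

Below the line: R45,000, R105,000, R120,000, R135,000, R175,000, R200,000, R255,000 (q = 7 of N = 10).
Relative gaps: 0.8393, 0.6250, 0.5714, 0.5179, 0.3750, 0.2857, 0.0893; sum = 3.303571.
I averages over the q = 7 poor units only: 3.303571 / 7 = 0.472.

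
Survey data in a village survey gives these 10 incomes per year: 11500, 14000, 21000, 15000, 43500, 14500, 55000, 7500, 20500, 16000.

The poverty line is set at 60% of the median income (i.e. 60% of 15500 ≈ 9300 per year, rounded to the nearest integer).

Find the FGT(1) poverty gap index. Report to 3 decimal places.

0.019

Incomes under z: 7500 (q = 1 of N = 10).
Normalized shortfalls: (9300−7500)/9300 = 0.1935.
Sum of shortfalls = 0.193548; P₁ averages over all N: 0.193548 / 10 = 0.019.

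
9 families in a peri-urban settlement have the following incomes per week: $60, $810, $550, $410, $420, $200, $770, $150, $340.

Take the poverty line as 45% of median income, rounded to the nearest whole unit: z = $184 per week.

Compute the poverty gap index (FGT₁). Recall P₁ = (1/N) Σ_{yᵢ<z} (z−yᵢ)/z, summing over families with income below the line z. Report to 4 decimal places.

Below z: $60, $150 (q = 2 of N = 9).
Gap ratios (z−y)/z: (184−60)/184 = 0.6739; (184−150)/184 = 0.1848.
Σ = 0.858696. Dividing by the full population N = 9 gives P₁ = 0.0954.

0.0954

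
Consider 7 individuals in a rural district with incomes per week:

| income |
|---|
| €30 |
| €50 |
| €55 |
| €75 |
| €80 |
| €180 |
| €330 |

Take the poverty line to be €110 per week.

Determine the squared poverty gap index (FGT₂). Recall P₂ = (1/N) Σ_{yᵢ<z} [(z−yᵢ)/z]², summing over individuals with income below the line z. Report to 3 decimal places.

0.179

Poor units: €30, €50, €55, €75, €80 (q = 5 of N = 7).
Normalized shortfalls: (110−30)/110 = 0.7273; (110−50)/110 = 0.5455; (110−55)/110 = 0.5000; (110−75)/110 = 0.3182; (110−80)/110 = 0.2727.
Squared: 0.5289; 0.2975; 0.2500; 0.1012; 0.0744.
Sum = 1.252066; P₂ = 1.252066 / 7 = 0.179.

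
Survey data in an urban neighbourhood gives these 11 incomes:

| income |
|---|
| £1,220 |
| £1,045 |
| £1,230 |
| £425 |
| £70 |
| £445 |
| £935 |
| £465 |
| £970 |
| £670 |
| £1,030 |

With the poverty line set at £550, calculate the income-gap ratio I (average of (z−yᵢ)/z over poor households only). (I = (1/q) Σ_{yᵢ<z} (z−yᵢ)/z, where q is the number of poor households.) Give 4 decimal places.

Poor units: £70, £425, £445, £465 (q = 4 of N = 11).
Shortfall ratios (z−y)/z: 0.8727, 0.2273, 0.1909, 0.1545; sum = 1.445455.
I averages over the q = 4 poor units only: 1.445455 / 4 = 0.3614.

0.3614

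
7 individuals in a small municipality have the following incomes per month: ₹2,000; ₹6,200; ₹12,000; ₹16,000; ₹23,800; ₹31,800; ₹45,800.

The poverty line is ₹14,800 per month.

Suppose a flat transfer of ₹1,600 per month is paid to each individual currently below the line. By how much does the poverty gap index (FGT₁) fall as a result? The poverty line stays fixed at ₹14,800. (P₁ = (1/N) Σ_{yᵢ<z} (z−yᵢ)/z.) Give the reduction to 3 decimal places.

Before: below the line — ₹2,000, ₹6,200, ₹12,000; poverty gap index (FGT₁) = 0.23359.
After the ₹1,600 transfer: below the line — ₹3,600, ₹7,800, ₹13,600; poverty gap index (FGT₁) = 0.18726.
Reduction = 0.23359 − 0.18726 = 0.046.

0.046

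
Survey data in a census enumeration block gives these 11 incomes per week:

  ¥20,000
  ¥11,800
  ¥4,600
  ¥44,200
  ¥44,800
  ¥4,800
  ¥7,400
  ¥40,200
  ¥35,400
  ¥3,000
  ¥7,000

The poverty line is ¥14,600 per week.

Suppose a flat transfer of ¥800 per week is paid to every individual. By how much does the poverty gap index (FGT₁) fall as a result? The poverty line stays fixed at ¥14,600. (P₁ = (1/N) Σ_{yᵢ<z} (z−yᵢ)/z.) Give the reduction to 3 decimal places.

0.030

Before: below the line — ¥3,000, ¥4,600, ¥4,800, ¥7,000, ¥7,400, ¥11,800; poverty gap index (FGT₁) = 0.30511.
After the ¥800 transfer: below the line — ¥3,800, ¥5,400, ¥5,600, ¥7,800, ¥8,200, ¥12,600; poverty gap index (FGT₁) = 0.27522.
Reduction = 0.30511 − 0.27522 = 0.030.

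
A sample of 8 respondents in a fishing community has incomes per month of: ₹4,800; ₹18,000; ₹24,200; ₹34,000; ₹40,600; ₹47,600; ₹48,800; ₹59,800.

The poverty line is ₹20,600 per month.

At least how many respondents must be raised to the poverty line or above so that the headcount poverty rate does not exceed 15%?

Currently q = 2 of N = 8 are below the line (H = 0.250).
A headcount ratio of at most 15% allows at most ⌊0.15 × 8⌋ = 1 poor respondents.
So at least 2 − 1 = 1 must be lifted.

1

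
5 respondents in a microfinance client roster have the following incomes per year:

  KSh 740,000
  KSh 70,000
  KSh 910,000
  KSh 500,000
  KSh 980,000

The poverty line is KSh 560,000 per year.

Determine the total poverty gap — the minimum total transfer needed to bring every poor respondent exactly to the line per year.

KSh 550,000

Incomes under z: KSh 70,000, KSh 500,000 (q = 2 of N = 5).
Individual gaps: 560000−70000 = 490000; 560000−500000 = 60000.
Aggregate gap = KSh 550,000.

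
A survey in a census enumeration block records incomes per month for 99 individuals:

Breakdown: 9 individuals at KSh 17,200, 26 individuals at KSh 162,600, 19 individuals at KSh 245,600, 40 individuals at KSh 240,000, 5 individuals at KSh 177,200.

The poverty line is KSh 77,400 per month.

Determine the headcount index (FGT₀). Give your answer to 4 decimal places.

9 of the 99 individuals have income below KSh 77,400.
H = 9/99 = 0.0909.

0.0909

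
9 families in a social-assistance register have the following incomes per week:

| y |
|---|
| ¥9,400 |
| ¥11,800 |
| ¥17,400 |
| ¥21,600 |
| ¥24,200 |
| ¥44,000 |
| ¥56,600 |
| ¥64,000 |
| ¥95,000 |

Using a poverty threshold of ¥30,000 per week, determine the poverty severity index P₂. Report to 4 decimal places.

Below z: ¥9,400, ¥11,800, ¥17,400, ¥21,600, ¥24,200 (q = 5 of N = 9).
Relative gaps: (30000−9400)/30000 = 0.6867; (30000−11800)/30000 = 0.6067; (30000−17400)/30000 = 0.4200; (30000−21600)/30000 = 0.2800; (30000−24200)/30000 = 0.1933.
Squared: 0.4715; 0.3680; 0.1764; 0.0784; 0.0374.
Sum = 1.131733; P₂ = 1.131733 / 9 = 0.1257.

0.1257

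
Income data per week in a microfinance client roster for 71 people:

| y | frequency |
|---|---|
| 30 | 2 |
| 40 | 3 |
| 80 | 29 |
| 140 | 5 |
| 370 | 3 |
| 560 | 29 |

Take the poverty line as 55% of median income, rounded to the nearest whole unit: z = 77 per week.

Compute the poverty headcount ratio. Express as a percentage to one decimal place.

7.0%

5 of the 71 people have income below 77.
H = 5/71 = 7.0%.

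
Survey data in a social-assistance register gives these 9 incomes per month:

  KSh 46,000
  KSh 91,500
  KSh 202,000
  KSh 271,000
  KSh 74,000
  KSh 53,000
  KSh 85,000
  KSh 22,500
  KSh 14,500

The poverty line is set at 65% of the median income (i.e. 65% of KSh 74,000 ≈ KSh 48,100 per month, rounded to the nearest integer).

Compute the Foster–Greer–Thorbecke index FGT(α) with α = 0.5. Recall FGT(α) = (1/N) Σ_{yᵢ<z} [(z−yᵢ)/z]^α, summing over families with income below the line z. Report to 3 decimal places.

0.197

Incomes under z: KSh 14,500, KSh 22,500, KSh 46,000 (q = 3 of N = 9).
Relative gaps: (48100−14500)/48100 = 0.6985; (48100−22500)/48100 = 0.5322; (48100−46000)/48100 = 0.0437.
Raised to α = 0.5: 0.83579; 0.72954; 0.20895.
Sum = 1.774275; FGT(0.5) = 1.774275 / 9 = 0.197.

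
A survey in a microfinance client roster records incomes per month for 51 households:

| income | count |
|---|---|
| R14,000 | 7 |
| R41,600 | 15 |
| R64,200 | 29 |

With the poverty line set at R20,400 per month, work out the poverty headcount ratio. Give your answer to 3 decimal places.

7 of the 51 households have income below R20,400.
H = 7/51 = 0.137.

0.137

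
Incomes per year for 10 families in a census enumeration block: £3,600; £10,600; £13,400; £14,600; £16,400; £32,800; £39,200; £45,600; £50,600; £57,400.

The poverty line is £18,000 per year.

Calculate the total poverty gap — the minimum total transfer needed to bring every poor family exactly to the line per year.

£31,400

Incomes under z: £3,600, £10,600, £13,400, £14,600, £16,400 (q = 5 of N = 10).
Individual gaps: 18000−3600 = 14400; 18000−10600 = 7400; 18000−13400 = 4600; 18000−14600 = 3400; 18000−16400 = 1600.
Aggregate gap = £31,400.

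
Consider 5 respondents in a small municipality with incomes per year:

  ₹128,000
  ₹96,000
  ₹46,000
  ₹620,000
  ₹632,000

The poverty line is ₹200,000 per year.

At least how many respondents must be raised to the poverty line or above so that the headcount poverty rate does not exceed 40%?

3 of the 5 respondents are poor, so H = 3/5 = 0.600.
A headcount ratio of at most 40% allows at most ⌊0.40 × 5⌋ = 2 poor respondents.
So at least 3 − 2 = 1 must be lifted.

1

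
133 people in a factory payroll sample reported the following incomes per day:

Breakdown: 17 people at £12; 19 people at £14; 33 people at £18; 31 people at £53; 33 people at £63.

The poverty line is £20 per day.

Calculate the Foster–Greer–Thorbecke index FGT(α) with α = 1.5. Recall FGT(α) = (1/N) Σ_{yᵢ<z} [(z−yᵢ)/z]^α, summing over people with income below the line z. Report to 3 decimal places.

0.064

Below the line: 17×£12, 19×£14, 33×£18 (q = 69 of N = 133).
Normalized shortfalls: (20−12)/20 = 0.4000 (×17); (20−14)/20 = 0.3000 (×19); (20−18)/20 = 0.1000 (×33).
Raised to α = 1.5: 0.25298 (×17); 0.16432 (×19); 0.03162 (×33).
Sum = 8.466268; FGT(1.5) = 8.466268 / 133 = 0.064.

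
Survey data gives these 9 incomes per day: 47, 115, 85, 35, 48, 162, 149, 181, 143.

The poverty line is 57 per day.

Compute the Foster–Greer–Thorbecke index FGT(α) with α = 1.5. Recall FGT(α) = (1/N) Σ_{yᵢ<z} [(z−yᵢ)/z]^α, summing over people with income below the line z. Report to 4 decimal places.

Incomes under z: 35, 47, 48 (q = 3 of N = 9).
Normalized shortfalls: (57−35)/57 = 0.3860; (57−47)/57 = 0.1754; (57−48)/57 = 0.1579.
Raised to α = 1.5: 0.23978; 0.07348; 0.06274.
Sum = 0.376009; FGT(1.5) = 0.376009 / 9 = 0.0418.

0.0418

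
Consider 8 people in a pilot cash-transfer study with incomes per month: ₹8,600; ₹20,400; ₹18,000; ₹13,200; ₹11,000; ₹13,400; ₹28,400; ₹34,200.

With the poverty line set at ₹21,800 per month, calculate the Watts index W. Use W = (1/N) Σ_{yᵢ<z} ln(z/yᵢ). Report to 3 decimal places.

Below the line: ₹8,600, ₹11,000, ₹13,200, ₹13,400, ₹18,000, ₹20,400 (q = 6 of N = 8).
Log shortfalls: ln(21800/8600) = 0.9301; ln(21800/11000) = 0.6840; ln(21800/13200) = 0.5017; ln(21800/13400) = 0.4867; ln(21800/18000) = 0.1915; ln(21800/20400) = 0.0664.
W = 2.860424 / 8 = 0.358.

0.358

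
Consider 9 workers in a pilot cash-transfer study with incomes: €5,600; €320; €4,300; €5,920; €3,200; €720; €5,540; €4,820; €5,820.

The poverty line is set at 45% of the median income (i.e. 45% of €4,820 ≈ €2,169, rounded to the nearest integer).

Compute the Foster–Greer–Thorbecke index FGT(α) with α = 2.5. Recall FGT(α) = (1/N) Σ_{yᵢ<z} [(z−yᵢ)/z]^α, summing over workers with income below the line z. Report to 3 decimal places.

Below z: €320, €720 (q = 2 of N = 9).
Normalized shortfalls: (2169−320)/2169 = 0.8525; (2169−720)/2169 = 0.6680.
Raised to α = 2.5: 0.67096; 0.36477.
Sum = 1.035728; FGT(2.5) = 1.035728 / 9 = 0.115.

0.115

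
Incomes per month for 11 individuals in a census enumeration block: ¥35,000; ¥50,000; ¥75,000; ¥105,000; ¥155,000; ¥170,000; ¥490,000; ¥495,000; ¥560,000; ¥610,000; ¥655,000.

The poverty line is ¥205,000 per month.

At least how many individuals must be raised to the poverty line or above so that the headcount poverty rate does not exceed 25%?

4

6 of the 11 individuals are poor, so H = 6/11 = 0.545.
A headcount ratio of at most 25% allows at most ⌊0.25 × 11⌋ = 2 poor individuals.
So at least 6 − 2 = 4 must be lifted.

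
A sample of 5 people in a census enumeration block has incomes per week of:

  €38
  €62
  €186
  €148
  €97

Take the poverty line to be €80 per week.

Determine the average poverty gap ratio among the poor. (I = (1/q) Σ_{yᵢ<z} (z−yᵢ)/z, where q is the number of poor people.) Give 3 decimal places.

Incomes under z: €38, €62 (q = 2 of N = 5).
Relative gaps: 0.5250, 0.2250; sum = 0.750000.
I averages over the q = 2 poor units only: 0.750000 / 2 = 0.375.

0.375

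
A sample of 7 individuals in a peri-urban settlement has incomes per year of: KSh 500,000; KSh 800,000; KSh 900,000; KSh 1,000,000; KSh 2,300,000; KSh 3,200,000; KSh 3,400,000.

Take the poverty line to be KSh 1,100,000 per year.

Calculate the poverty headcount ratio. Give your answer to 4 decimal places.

0.5714

4 of the 7 individuals have income below KSh 1,100,000.
H = 4/7 = 0.5714.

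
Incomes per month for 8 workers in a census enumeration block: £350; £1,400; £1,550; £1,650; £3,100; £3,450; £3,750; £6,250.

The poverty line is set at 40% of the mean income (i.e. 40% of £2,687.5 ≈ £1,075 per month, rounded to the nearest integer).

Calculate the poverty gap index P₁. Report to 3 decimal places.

Incomes under z: £350 (q = 1 of N = 8).
Normalized shortfalls: (1075−350)/1075 = 0.6744.
Σ = 0.674419. Dividing by the full population N = 8 gives P₁ = 0.084.

0.084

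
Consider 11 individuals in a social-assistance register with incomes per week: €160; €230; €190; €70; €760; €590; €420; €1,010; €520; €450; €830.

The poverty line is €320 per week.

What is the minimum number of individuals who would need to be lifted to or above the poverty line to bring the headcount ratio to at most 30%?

1

4 of the 11 individuals are poor, so H = 4/11 = 0.364.
A headcount ratio of at most 30% allows at most ⌊0.30 × 11⌋ = 3 poor individuals.
So at least 4 − 3 = 1 must be lifted.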